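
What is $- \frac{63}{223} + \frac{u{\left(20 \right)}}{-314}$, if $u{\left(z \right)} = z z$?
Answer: $- \frac{54491}{35011} \approx -1.5564$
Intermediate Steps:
$u{\left(z \right)} = z^{2}$
$- \frac{63}{223} + \frac{u{\left(20 \right)}}{-314} = - \frac{63}{223} + \frac{20^{2}}{-314} = \left(-63\right) \frac{1}{223} + 400 \left(- \frac{1}{314}\right) = - \frac{63}{223} - \frac{200}{157} = - \frac{54491}{35011}$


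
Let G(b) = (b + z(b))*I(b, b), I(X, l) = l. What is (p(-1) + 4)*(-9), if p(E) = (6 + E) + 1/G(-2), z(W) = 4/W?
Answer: -657/8 ≈ -82.125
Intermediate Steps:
G(b) = b*(b + 4/b) (G(b) = (b + 4/b)*b = b*(b + 4/b))
p(E) = 49/8 + E (p(E) = (6 + E) + 1/(4 + (-2)²) = (6 + E) + 1/(4 + 4) = (6 + E) + 1/8 = (6 + E) + ⅛ = 49/8 + E)
(p(-1) + 4)*(-9) = ((49/8 - 1) + 4)*(-9) = (41/8 + 4)*(-9) = (73/8)*(-9) = -657/8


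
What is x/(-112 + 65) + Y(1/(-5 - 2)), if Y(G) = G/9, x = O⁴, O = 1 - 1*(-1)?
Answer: -1055/2961 ≈ -0.35630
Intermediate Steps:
O = 2 (O = 1 + 1 = 2)
x = 16 (x = 2⁴ = 16)
Y(G) = G/9 (Y(G) = G*(⅑) = G/9)
x/(-112 + 65) + Y(1/(-5 - 2)) = 16/(-112 + 65) + 1/(9*(-5 - 2)) = 16/(-47) + (⅑)/(-7) = 16*(-1/47) + (⅑)*(-⅐) = -16/47 - 1/63 = -1055/2961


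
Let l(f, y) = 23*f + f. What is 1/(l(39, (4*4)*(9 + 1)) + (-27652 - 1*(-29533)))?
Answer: 1/2817 ≈ 0.00035499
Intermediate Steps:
l(f, y) = 24*f
1/(l(39, (4*4)*(9 + 1)) + (-27652 - 1*(-29533))) = 1/(24*39 + (-27652 - 1*(-29533))) = 1/(936 + (-27652 + 29533)) = 1/(936 + 1881) = 1/2817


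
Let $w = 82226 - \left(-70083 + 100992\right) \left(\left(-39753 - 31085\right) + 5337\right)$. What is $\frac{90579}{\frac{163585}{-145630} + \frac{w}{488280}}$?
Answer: $\frac{128818222665912}{5895405759025} \approx 21.851$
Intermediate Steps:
$w = 2024652635$ ($w = 82226 - 30909 \left(\left(-39753 - 31085\right) + 5337\right) = 82226 - 30909 \left(-70838 + 5337\right) = 82226 - 30909 \left(-65501\right) = 82226 - -2024570409 = 82226 + 2024570409 = 2024652635$)
$\frac{90579}{\frac{163585}{-145630} + \frac{w}{488280}} = \frac{90579}{\frac{163585}{-145630} + \frac{2024652635}{488280}} = \frac{90579}{163585 \left(- \frac{1}{145630}\right) + 2024652635 \cdot \frac{1}{488280}} = \frac{90579}{- \frac{32717}{29126} + \frac{404930527}{97656}} = \frac{90579}{\frac{5895405759025}{1422164328}} = 90579 \cdot \frac{1422164328}{5895405759025} = \frac{128818222665912}{5895405759025}$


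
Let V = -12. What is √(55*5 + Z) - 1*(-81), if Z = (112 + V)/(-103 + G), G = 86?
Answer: 81 + 5*√3111/17 ≈ 97.405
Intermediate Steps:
Z = -100/17 (Z = (112 - 12)/(-103 + 86) = 100/(-17) = 100*(-1/17) = -100/17 ≈ -5.8824)
√(55*5 + Z) - 1*(-81) = √(55*5 - 100/17) - 1*(-81) = √(275 - 100/17) + 81 = √(4575/17) + 81 = 5*√3111/17 + 81 = 81 + 5*√3111/17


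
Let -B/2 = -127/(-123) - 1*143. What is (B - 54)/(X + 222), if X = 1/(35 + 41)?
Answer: 2149432/2075379 ≈ 1.0357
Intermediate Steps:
X = 1/76 ≈ 0.013158
B = 34924/123 (B = -2*(-127/(-123) - 1*143) = -2*(-127*(-1/123) - 143) = -2*(127/123 - 143) = -2*(-17462/123) = 34924/123 ≈ 283.94)
(B - 54)/(X + 222) = (34924/123 - 54)/(1/76 + 222) = (28282/123)/(16873/76) = (76/16873)*(28282/123) = 2149432/2075379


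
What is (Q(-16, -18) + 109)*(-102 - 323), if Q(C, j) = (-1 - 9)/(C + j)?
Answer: -46450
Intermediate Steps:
Q(C, j) = -10/(C + j)
(Q(-16, -18) + 109)*(-102 - 323) = (-10/(-16 - 18) + 109)*(-102 - 323) = (-10/(-34) + 109)*(-425) = (-10*(-1/34) + 109)*(-425) = (5/17 + 109)*(-425) = (1858/17)*(-425) = -46450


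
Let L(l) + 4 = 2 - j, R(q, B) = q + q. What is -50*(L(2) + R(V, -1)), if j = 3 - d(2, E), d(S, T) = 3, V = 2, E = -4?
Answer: -100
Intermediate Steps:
R(q, B) = 2*q
j = 0 (j = 3 - 1*3 = 3 - 3 = 0)
L(l) = -2 (L(l) = -4 + (2 - 1*0) = -4 + (2 + 0) = -4 + 2 = -2)
-50*(L(2) + R(V, -1)) = -50*(-2 + 2*2) = -50*(-2 + 4) = -50*2 = -100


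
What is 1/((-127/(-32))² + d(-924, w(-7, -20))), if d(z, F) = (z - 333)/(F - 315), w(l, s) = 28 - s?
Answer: 91136/1864537 ≈ 0.048879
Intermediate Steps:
d(z, F) = (-333 + z)/(-315 + F)
1/((-127/(-32))² + d(-924, w(-7, -20))) = 1/((-127/(-32))² + (-333 - 924)/(-315 + (28 - 1*(-20)))) = 1/((-127*(-1/32))² - 1257/(-315 + (28 + 20))) = 1/((127/32)² - 1257/(-315 + 48)) = 1/(16129/1024 - 1257/(-267)) = 1/(16129/1024 - 1/267*(-1257)) = 1/(16129/1024 + 419/89) = 1/(1864537/91136) = 91136/1864537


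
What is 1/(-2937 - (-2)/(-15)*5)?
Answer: -3/8813 ≈ -0.00034041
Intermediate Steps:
1/(-2937 - (-2)/(-15)*5) = 1/(-2937 - (-2)*(-1)/15*5) = 1/(-2937 - 2*1/15*5) = 1/(-2937 - 2/15*5) = 1/(-2937 - ⅔) = 1/(-8813/3) = -3/8813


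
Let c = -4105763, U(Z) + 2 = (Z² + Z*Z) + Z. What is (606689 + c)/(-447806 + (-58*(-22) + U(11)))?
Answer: 3499074/446279 ≈ 7.8406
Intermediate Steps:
U(Z) = -2 + Z + 2*Z² (U(Z) = -2 + ((Z² + Z*Z) + Z) = -2 + ((Z² + Z²) + Z) = -2 + (2*Z² + Z) = -2 + (Z + 2*Z²) = -2 + Z + 2*Z²)
(606689 + c)/(-447806 + (-58*(-22) + U(11))) = (606689 - 4105763)/(-447806 + (-58*(-22) + (-2 + 11 + 2*11²))) = -3499074/(-447806 + (1276 + (-2 + 11 + 2*121))) = -3499074/(-447806 + (1276 + (-2 + 11 + 242))) = -3499074/(-447806 + (1276 + 251)) = -3499074/(-447806 + 1527) = -3499074/(-446279) = -3499074*(-1/446279) = 3499074/446279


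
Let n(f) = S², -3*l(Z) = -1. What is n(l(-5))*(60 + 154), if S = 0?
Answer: 0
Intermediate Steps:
l(Z) = ⅓ (l(Z) = -⅓*(-1) = ⅓)
n(f) = 0 (n(f) = 0² = 0)
n(l(-5))*(60 + 154) = 0*(60 + 154) = 0*214 = 0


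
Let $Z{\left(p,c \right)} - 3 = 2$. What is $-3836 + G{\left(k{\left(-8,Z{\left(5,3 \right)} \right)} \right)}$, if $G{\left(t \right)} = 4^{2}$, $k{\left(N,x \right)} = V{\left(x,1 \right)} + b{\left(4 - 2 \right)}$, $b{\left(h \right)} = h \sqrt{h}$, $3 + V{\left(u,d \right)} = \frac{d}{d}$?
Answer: $-3820$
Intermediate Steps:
$V{\left(u,d \right)} = -2$ ($V{\left(u,d \right)} = -3 + \frac{d}{d} = -3 + 1 = -2$)
$b{\left(h \right)} = h^{\frac{3}{2}}$
$Z{\left(p,c \right)} = 5$ ($Z{\left(p,c \right)} = 3 + 2 = 5$)
$k{\left(N,x \right)} = -2 + 2 \sqrt{2}$ ($k{\left(N,x \right)} = -2 + \left(4 - 2\right)^{\frac{3}{2}} = -2 + 2^{\frac{3}{2}} = -2 + 2 \sqrt{2}$)
$G{\left(t \right)} = 16$
$-3836 + G{\left(k{\left(-8,Z{\left(5,3 \right)} \right)} \right)} = -3836 + 16 = -3820$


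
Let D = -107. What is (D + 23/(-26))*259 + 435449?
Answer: 10595179/26 ≈ 4.0751e+5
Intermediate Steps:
(D + 23/(-26))*259 + 435449 = (-107 + 23/(-26))*259 + 435449 = (-107 + 23*(-1/26))*259 + 435449 = (-107 - 23/26)*259 + 435449 = -2805/26*259 + 435449 = -726495/26 + 435449 = 10595179/26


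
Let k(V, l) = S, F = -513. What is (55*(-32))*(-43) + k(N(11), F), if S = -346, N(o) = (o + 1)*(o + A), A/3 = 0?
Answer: 75334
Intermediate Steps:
A = 0 (A = 3*0 = 0)
N(o) = o*(1 + o) (N(o) = (o + 1)*(o + 0) = (1 + o)*o = o*(1 + o))
k(V, l) = -346
(55*(-32))*(-43) + k(N(11), F) = (55*(-32))*(-43) - 346 = -1760*(-43) - 346 = 75680 - 346 = 75334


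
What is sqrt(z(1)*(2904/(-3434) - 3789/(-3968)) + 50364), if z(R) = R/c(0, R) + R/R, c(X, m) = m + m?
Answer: 3*sqrt(4058663650357097)/851632 ≈ 224.42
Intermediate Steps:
c(X, m) = 2*m
z(R) = 3/2 (z(R) = R/((2*R)) + R/R = R*(1/(2*R)) + 1 = 1/2 + 1 = 3/2)
sqrt(z(1)*(2904/(-3434) - 3789/(-3968)) + 50364) = sqrt(3*(2904/(-3434) - 3789/(-3968))/2 + 50364) = sqrt(3*(2904*(-1/3434) - 3789*(-1/3968))/2 + 50364) = sqrt(3*(-1452/1717 + 3789/3968)/2 + 50364) = sqrt((3/2)*(744177/6813056) + 50364) = sqrt(2232531/13626112 + 50364) = sqrt(686267737299/13626112) = 3*sqrt(4058663650357097)/851632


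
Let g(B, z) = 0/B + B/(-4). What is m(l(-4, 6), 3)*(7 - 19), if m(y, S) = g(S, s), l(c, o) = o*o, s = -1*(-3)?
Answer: 9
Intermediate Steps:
s = 3
l(c, o) = o²
g(B, z) = -B/4 (g(B, z) = 0 + B*(-¼) = 0 - B/4 = -B/4)
m(y, S) = -S/4
m(l(-4, 6), 3)*(7 - 19) = (-¼*3)*(7 - 19) = -¾*(-12) = 9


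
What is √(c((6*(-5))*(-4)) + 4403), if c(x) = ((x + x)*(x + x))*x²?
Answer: √829444403 ≈ 28800.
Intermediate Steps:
c(x) = 4*x⁴ (c(x) = ((2*x)*(2*x))*x² = (4*x²)*x² = 4*x⁴)
√(c((6*(-5))*(-4)) + 4403) = √(4*((6*(-5))*(-4))⁴ + 4403) = √(4*(-30*(-4))⁴ + 4403) = √(4*120⁴ + 4403) = √(4*207360000 + 4403) = √(829440000 + 4403) = √829444403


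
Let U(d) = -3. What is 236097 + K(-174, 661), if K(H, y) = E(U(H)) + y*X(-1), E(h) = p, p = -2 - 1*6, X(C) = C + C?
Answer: 234767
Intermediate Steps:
X(C) = 2*C
p = -8 (p = -2 - 6 = -8)
E(h) = -8
K(H, y) = -8 - 2*y (K(H, y) = -8 + y*(2*(-1)) = -8 + y*(-2) = -8 - 2*y)
236097 + K(-174, 661) = 236097 + (-8 - 2*661) = 236097 + (-8 - 1322) = 236097 - 1330 = 234767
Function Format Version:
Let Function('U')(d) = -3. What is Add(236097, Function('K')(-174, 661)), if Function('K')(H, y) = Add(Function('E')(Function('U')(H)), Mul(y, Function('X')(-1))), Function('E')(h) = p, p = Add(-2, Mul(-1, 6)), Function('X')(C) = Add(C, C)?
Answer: 234767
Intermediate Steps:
Function('X')(C) = Mul(2, C)
p = -8 (p = Add(-2, -6) = -8)
Function('E')(h) = -8
Function('K')(H, y) = Add(-8, Mul(-2, y)) (Function('K')(H, y) = Add(-8, Mul(y, Mul(2, -1))) = Add(-8, Mul(y, -2)) = Add(-8, Mul(-2, y)))
Add(236097, Function('K')(-174, 661)) = Add(236097, Add(-8, Mul(-2, 661))) = Add(236097, Add(-8, -1322)) = Add(236097, -1330) = 234767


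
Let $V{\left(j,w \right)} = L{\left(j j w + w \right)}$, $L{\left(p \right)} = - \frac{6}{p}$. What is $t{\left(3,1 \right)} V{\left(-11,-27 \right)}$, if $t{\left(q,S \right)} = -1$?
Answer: $- \frac{1}{549} \approx -0.0018215$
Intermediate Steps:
$V{\left(j,w \right)} = - \frac{6}{w + w j^{2}}$ ($V{\left(j,w \right)} = - \frac{6}{j j w + w} = - \frac{6}{j^{2} w + w} = - \frac{6}{w j^{2} + w} = - \frac{6}{w + w j^{2}}$)
$t{\left(3,1 \right)} V{\left(-11,-27 \right)} = - \frac{-6}{\left(-27\right) \left(1 + \left(-11\right)^{2}\right)} = - \frac{\left(-6\right) \left(-1\right)}{27 \left(1 + 121\right)} = - \frac{\left(-6\right) \left(-1\right)}{27 \cdot 122} = \left(-1\right) \frac{1}{549} = - \frac{1}{549}$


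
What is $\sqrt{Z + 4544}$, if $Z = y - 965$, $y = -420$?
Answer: $9 \sqrt{39} \approx 56.205$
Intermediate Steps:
$Z = -1385$ ($Z = -420 - 965 = -1385$)
$\sqrt{Z + 4544} = \sqrt{-1385 + 4544} = \sqrt{3159} = 9 \sqrt{39}$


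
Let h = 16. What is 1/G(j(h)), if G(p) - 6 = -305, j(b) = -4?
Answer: -1/299 ≈ -0.0033445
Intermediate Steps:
G(p) = -299 (G(p) = 6 - 305 = -299)
1/G(j(h)) = 1/(-299) = -1/299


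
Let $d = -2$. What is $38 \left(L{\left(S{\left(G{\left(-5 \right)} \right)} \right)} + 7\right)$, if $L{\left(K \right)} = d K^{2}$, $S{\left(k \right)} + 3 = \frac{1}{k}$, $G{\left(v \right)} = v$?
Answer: $- \frac{12806}{25} \approx -512.24$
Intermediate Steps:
$S{\left(k \right)} = -3 + \frac{1}{k}$
$L{\left(K \right)} = - 2 K^{2}$
$38 \left(L{\left(S{\left(G{\left(-5 \right)} \right)} \right)} + 7\right) = 38 \left(- 2 \left(-3 + \frac{1}{-5}\right)^{2} + 7\right) = 38 \left(- 2 \left(-3 - \frac{1}{5}\right)^{2} + 7\right) = 38 \left(- 2 \left(- \frac{16}{5}\right)^{2} + 7\right) = 38 \left(\left(-2\right) \frac{256}{25} + 7\right) = 38 \left(- \frac{512}{25} + 7\right) = 38 \left(- \frac{337}{25}\right) = - \frac{12806}{25}$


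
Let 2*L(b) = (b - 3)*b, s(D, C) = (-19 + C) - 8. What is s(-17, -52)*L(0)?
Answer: 0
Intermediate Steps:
s(D, C) = -27 + C
L(b) = b*(-3 + b)/2 (L(b) = ((b - 3)*b)/2 = ((-3 + b)*b)/2 = (b*(-3 + b))/2 = b*(-3 + b)/2)
s(-17, -52)*L(0) = (-27 - 52)*((½)*0*(-3 + 0)) = -79*0*(-3)/2 = -79*0 = 0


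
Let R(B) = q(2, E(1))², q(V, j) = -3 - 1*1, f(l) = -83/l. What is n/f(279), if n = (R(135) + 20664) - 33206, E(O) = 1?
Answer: 3494754/83 ≈ 42106.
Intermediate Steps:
q(V, j) = -4 (q(V, j) = -3 - 1 = -4)
R(B) = 16 (R(B) = (-4)² = 16)
n = -12526 (n = (16 + 20664) - 33206 = 20680 - 33206 = -12526)
n/f(279) = -12526/((-83/279)) = -12526/((-83*1/279)) = -12526/(-83/279) = -12526*(-279/83) = 3494754/83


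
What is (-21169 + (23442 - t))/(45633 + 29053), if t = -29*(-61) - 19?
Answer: 523/74686 ≈ 0.0070027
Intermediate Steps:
t = 1750 (t = 1769 - 19 = 1750)
(-21169 + (23442 - t))/(45633 + 29053) = (-21169 + (23442 - 1*1750))/(45633 + 29053) = (-21169 + (23442 - 1750))/74686 = (-21169 + 21692)*(1/74686) = 523*(1/74686) = 523/74686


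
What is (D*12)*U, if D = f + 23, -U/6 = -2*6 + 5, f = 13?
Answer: 18144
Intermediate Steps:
U = 42 (U = -6*(-2*6 + 5) = -6*(-12 + 5) = -6*(-7) = 42)
D = 36 (D = 13 + 23 = 36)
(D*12)*U = (36*12)*42 = 432*42 = 18144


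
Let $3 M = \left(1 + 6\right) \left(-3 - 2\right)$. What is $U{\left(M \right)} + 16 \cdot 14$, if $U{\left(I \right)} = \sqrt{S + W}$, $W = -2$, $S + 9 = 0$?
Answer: $224 + i \sqrt{11} \approx 224.0 + 3.3166 i$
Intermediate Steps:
$S = -9$ ($S = -9 + 0 = -9$)
$M = - \frac{35}{3}$ ($M = \frac{\left(1 + 6\right) \left(-3 - 2\right)}{3} = \frac{7 \left(-5\right)}{3} = \frac{1}{3} \left(-35\right) = - \frac{35}{3} \approx -11.667$)
$U{\left(I \right)} = i \sqrt{11}$ ($U{\left(I \right)} = \sqrt{-9 - 2} = \sqrt{-11} = i \sqrt{11}$)
$U{\left(M \right)} + 16 \cdot 14 = i \sqrt{11} + 16 \cdot 14 = i \sqrt{11} + 224 = 224 + i \sqrt{11}$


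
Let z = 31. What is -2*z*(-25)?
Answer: 1550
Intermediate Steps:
-2*z*(-25) = -2*31*(-25) = -62*(-25) = 1550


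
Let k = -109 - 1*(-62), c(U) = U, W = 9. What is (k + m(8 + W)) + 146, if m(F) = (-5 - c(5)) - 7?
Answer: 82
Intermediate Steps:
m(F) = -17 (m(F) = (-5 - 1*5) - 7 = (-5 - 5) - 7 = -10 - 7 = -17)
k = -47 (k = -109 + 62 = -47)
(k + m(8 + W)) + 146 = (-47 - 17) + 146 = -64 + 146 = 82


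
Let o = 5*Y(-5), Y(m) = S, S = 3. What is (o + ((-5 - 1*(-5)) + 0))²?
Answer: 225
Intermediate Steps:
Y(m) = 3
o = 15 (o = 5*3 = 15)
(o + ((-5 - 1*(-5)) + 0))² = (15 + ((-5 - 1*(-5)) + 0))² = (15 + ((-5 + 5) + 0))² = (15 + (0 + 0))² = (15 + 0)² = 15² = 225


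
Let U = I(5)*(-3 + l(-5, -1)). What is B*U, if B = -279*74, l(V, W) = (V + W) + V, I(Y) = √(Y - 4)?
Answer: 289044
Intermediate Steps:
I(Y) = √(-4 + Y)
l(V, W) = W + 2*V
B = -20646
U = -14 (U = √(-4 + 5)*(-3 + (-1 + 2*(-5))) = √1*(-3 + (-1 - 10)) = 1*(-3 - 11) = 1*(-14) = -14)
B*U = -20646*(-14) = 289044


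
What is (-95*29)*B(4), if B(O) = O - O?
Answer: 0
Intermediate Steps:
B(O) = 0
(-95*29)*B(4) = -95*29*0 = -2755*0 = 0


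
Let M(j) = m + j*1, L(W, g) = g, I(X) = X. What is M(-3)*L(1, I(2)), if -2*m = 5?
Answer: -11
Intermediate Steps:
m = -5/2 (m = -1/2*5 = -5/2 ≈ -2.5000)
M(j) = -5/2 + j (M(j) = -5/2 + j*1 = -5/2 + j)
M(-3)*L(1, I(2)) = (-5/2 - 3)*2 = -11/2*2 = -11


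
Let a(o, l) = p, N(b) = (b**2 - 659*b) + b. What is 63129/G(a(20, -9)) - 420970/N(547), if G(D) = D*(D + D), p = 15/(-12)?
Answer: 30674552194/1517925 ≈ 20208.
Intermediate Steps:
N(b) = b**2 - 658*b
p = -5/4 (p = 15*(-1/12) = -5/4 ≈ -1.2500)
a(o, l) = -5/4
G(D) = 2*D**2 (G(D) = D*(2*D) = 2*D**2)
63129/G(a(20, -9)) - 420970/N(547) = 63129/((2*(-5/4)**2)) - 420970*1/(547*(-658 + 547)) = 63129/((2*(25/16))) - 420970/(547*(-111)) = 63129/(25/8) - 420970/(-60717) = 63129*(8/25) - 420970*(-1/60717) = 505032/25 + 420970/60717 = 30674552194/1517925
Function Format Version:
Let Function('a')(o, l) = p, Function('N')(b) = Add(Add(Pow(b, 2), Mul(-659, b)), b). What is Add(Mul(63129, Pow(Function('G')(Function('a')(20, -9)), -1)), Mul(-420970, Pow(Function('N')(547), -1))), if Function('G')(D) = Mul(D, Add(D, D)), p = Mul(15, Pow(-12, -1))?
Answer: Rational(30674552194, 1517925) ≈ 20208.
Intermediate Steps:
Function('N')(b) = Add(Pow(b, 2), Mul(-658, b))
p = Rational(-5, 4) (p = Mul(15, Rational(-1, 12)) = Rational(-5, 4) ≈ -1.2500)
Function('a')(o, l) = Rational(-5, 4)
Function('G')(D) = Mul(2, Pow(D, 2)) (Function('G')(D) = Mul(D, Mul(2, D)) = Mul(2, Pow(D, 2)))
Add(Mul(63129, Pow(Function('G')(Function('a')(20, -9)), -1)), Mul(-420970, Pow(Function('N')(547), -1))) = Add(Mul(63129, Pow(Mul(2, Pow(Rational(-5, 4), 2)), -1)), Mul(-420970, Pow(Mul(547, Add(-658, 547)), -1))) = Add(Mul(63129, Pow(Mul(2, Rational(25, 16)), -1)), Mul(-420970, Pow(Mul(547, -111), -1))) = Add(Mul(63129, Pow(Rational(25, 8), -1)), Mul(-420970, Pow(-60717, -1))) = Add(Mul(63129, Rational(8, 25)), Mul(-420970, Rational(-1, 60717))) = Add(Rational(505032, 25), Rational(420970, 60717)) = Rational(30674552194, 1517925)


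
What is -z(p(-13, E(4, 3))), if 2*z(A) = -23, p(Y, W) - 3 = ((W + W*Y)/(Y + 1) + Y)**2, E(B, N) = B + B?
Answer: 23/2 ≈ 11.500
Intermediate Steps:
E(B, N) = 2*B
p(Y, W) = 3 + (Y + (W + W*Y)/(1 + Y))**2 (p(Y, W) = 3 + ((W + W*Y)/(Y + 1) + Y)**2 = 3 + ((W + W*Y)/(1 + Y) + Y)**2 = 3 + (Y + (W + W*Y)/(1 + Y))**2)
z(A) = -23/2 (z(A) = (1/2)*(-23) = -23/2)
-z(p(-13, E(4, 3))) = -1*(-23/2) = 23/2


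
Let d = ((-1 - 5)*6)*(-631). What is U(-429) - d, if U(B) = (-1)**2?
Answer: -22715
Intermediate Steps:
d = 22716 (d = -6*6*(-631) = -36*(-631) = 22716)
U(B) = 1
U(-429) - d = 1 - 1*22716 = 1 - 22716 = -22715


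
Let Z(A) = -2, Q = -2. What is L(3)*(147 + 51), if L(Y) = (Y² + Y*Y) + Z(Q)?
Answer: 3168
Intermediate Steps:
L(Y) = -2 + 2*Y² (L(Y) = (Y² + Y*Y) - 2 = (Y² + Y²) - 2 = 2*Y² - 2 = -2 + 2*Y²)
L(3)*(147 + 51) = (-2 + 2*3²)*(147 + 51) = (-2 + 2*9)*198 = (-2 + 18)*198 = 16*198 = 3168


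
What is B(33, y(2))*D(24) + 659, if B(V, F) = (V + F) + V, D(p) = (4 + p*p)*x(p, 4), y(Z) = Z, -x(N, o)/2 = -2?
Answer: 158419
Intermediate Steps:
x(N, o) = 4 (x(N, o) = -2*(-2) = 4)
D(p) = 16 + 4*p² (D(p) = (4 + p*p)*4 = (4 + p²)*4 = 16 + 4*p²)
B(V, F) = F + 2*V (B(V, F) = (F + V) + V = F + 2*V)
B(33, y(2))*D(24) + 659 = (2 + 2*33)*(16 + 4*24²) + 659 = (2 + 66)*(16 + 4*576) + 659 = 68*(16 + 2304) + 659 = 68*2320 + 659 = 157760 + 659 = 158419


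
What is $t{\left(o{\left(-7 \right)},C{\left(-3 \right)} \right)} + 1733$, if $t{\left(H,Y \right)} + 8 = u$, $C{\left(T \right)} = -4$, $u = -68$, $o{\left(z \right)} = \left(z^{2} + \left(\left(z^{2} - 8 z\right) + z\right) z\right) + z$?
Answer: $1657$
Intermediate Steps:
$o{\left(z \right)} = z + z^{2} + z \left(z^{2} - 7 z\right)$ ($o{\left(z \right)} = \left(z^{2} + \left(z^{2} - 7 z\right) z\right) + z = \left(z^{2} + z \left(z^{2} - 7 z\right)\right) + z = z + z^{2} + z \left(z^{2} - 7 z\right)$)
$t{\left(H,Y \right)} = -76$ ($t{\left(H,Y \right)} = -8 - 68 = -76$)
$t{\left(o{\left(-7 \right)},C{\left(-3 \right)} \right)} + 1733 = -76 + 1733 = 1657$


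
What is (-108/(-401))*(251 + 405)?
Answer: 70848/401 ≈ 176.68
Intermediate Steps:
(-108/(-401))*(251 + 405) = -108*(-1/401)*656 = (108/401)*656 = 70848/401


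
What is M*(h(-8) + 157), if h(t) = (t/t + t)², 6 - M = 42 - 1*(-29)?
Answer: -13390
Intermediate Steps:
M = -65 (M = 6 - (42 - 1*(-29)) = 6 - (42 + 29) = 6 - 1*71 = 6 - 71 = -65)
h(t) = (1 + t)²
M*(h(-8) + 157) = -65*((1 - 8)² + 157) = -65*((-7)² + 157) = -65*(49 + 157) = -65*206 = -13390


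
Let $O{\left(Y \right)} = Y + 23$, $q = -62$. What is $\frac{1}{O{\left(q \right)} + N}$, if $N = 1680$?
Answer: $\frac{1}{1641} \approx 0.00060938$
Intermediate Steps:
$O{\left(Y \right)} = 23 + Y$
$\frac{1}{O{\left(q \right)} + N} = \frac{1}{\left(23 - 62\right) + 1680} = \frac{1}{-39 + 1680} = \frac{1}{1641}$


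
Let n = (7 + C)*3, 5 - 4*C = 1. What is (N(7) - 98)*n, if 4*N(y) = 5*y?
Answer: -2142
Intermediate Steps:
C = 1 (C = 5/4 - ¼*1 = 5/4 - ¼ = 1)
N(y) = 5*y/4 (N(y) = (5*y)/4 = 5*y/4)
n = 24 (n = (7 + 1)*3 = 8*3 = 24)
(N(7) - 98)*n = ((5/4)*7 - 98)*24 = (35/4 - 98)*24 = -357/4*24 = -2142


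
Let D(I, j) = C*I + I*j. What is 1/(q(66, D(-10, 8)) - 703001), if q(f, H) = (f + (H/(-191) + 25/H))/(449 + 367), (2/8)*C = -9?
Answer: -8727936/6135747044725 ≈ -1.4225e-6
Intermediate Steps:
C = -36 (C = 4*(-9) = -36)
D(I, j) = -36*I + I*j
q(f, H) = -H/155856 + f/816 + 25/(816*H) (q(f, H) = (f + (H*(-1/191) + 25/H))/816 = (f + (-H/191 + 25/H))*(1/816) = (f + (25/H - H/191))*(1/816) = (f + 25/H - H/191)*(1/816) = -H/155856 + f/816 + 25/(816*H))
1/(q(66, D(-10, 8)) - 703001) = 1/((4775 - (-10*(-36 + 8))*(-10*(-36 + 8) - 191*66))/(155856*((-10*(-36 + 8)))) - 703001) = 1/((4775 - (-10*(-28))*(-10*(-28) - 12606))/(155856*((-10*(-28)))) - 703001) = 1/((1/155856)*(4775 - 1*280*(280 - 12606))/280 - 703001) = 1/((1/155856)*(1/280)*(4775 - 1*280*(-12326)) - 703001) = 1/((1/155856)*(1/280)*(4775 + 3451280) - 703001) = 1/((1/155856)*(1/280)*3456055 - 703001) = 1/(691211/8727936 - 703001) = 1/(-6135747044725/8727936) = -8727936/6135747044725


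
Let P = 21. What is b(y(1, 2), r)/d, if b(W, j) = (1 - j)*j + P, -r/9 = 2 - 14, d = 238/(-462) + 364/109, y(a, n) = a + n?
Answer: -41491395/10159 ≈ -4084.2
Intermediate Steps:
d = 10159/3597 (d = 238*(-1/462) + 364*(1/109) = -17/33 + 364/109 = 10159/3597 ≈ 2.8243)
r = 108 (r = -9*(2 - 14) = -9*(-12) = 108)
b(W, j) = 21 + j*(1 - j) (b(W, j) = (1 - j)*j + 21 = j*(1 - j) + 21 = 21 + j*(1 - j))
b(y(1, 2), r)/d = (21 + 108 - 1*108²)/(10159/3597) = (21 + 108 - 1*11664)*(3597/10159) = (21 + 108 - 11664)*(3597/10159) = -11535*3597/10159 = -41491395/10159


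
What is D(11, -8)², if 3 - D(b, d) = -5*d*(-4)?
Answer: 26569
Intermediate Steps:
D(b, d) = 3 - 20*d (D(b, d) = 3 - (-5*d)*(-4) = 3 - 20*d)
D(11, -8)² = (3 - 20*(-8))² = (3 + 160)² = 163² = 26569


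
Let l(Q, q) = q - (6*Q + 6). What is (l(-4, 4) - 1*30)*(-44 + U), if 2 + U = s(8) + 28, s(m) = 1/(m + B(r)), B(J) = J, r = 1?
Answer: 1288/9 ≈ 143.11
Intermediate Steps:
s(m) = 1/(1 + m) (s(m) = 1/(m + 1) = 1/(1 + m))
l(Q, q) = -6 + q - 6*Q (l(Q, q) = q - (6 + 6*Q) = q + (-6 - 6*Q) = -6 + q - 6*Q)
U = 235/9 (U = -2 + (1/(1 + 8) + 28) = -2 + (1/9 + 28) = -2 + 253/9 = 235/9 ≈ 26.111)
(l(-4, 4) - 1*30)*(-44 + U) = ((-6 + 4 - 6*(-4)) - 1*30)*(-44 + 235/9) = ((-6 + 4 + 24) - 30)*(-161/9) = (22 - 30)*(-161/9) = -8*(-161/9) = 1288/9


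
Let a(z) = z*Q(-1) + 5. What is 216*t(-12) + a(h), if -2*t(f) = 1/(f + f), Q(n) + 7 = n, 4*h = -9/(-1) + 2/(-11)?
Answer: -179/22 ≈ -8.1364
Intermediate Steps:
h = 97/44 (h = (-9/(-1) + 2/(-11))/4 = (-9*(-1) + 2*(-1/11))/4 = (9 - 2/11)/4 = (¼)*(97/11) = 97/44 ≈ 2.2045)
Q(n) = -7 + n
t(f) = -1/(4*f) (t(f) = -1/(2*(f + f)) = -1/(2*f)/2 = -1/(4*f))
a(z) = 5 - 8*z (a(z) = z*(-7 - 1) + 5 = z*(-8) + 5 = -8*z + 5 = 5 - 8*z)
216*t(-12) + a(h) = 216*(-¼/(-12)) + (5 - 8*97/44) = 216*(-¼*(-1/12)) + (5 - 194/11) = 216*(1/48) - 139/11 = 9/2 - 139/11 = -179/22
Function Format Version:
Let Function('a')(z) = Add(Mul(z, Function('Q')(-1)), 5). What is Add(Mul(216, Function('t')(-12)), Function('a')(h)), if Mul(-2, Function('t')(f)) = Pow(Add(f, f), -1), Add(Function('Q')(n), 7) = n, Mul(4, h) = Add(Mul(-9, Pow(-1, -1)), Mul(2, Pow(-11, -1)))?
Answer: Rational(-179, 22) ≈ -8.1364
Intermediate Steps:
h = Rational(97, 44) (h = Mul(Rational(1, 4), Add(Mul(-9, Pow(-1, -1)), Mul(2, Pow(-11, -1)))) = Mul(Rational(1, 4), Add(Mul(-9, -1), Mul(2, Rational(-1, 11)))) = Mul(Rational(1, 4), Add(9, Rational(-2, 11))) = Mul(Rational(1, 4), Rational(97, 11)) = Rational(97, 44) ≈ 2.2045)
Function('Q')(n) = Add(-7, n)
Function('t')(f) = Mul(Rational(-1, 4), Pow(f, -1)) (Function('t')(f) = Mul(Rational(-1, 2), Pow(Add(f, f), -1)) = Mul(Rational(-1, 2), Pow(Mul(2, f), -1)) = Mul(Rational(-1, 2), Mul(Rational(1, 2), Pow(f, -1))) = Mul(Rational(-1, 4), Pow(f, -1)))
Function('a')(z) = Add(5, Mul(-8, z)) (Function('a')(z) = Add(Mul(z, Add(-7, -1)), 5) = Add(Mul(z, -8), 5) = Add(Mul(-8, z), 5) = Add(5, Mul(-8, z)))
Add(Mul(216, Function('t')(-12)), Function('a')(h)) = Add(Mul(216, Mul(Rational(-1, 4), Pow(-12, -1))), Add(5, Mul(-8, Rational(97, 44)))) = Add(Mul(216, Mul(Rational(-1, 4), Rational(-1, 12))), Add(5, Rational(-194, 11))) = Add(Mul(216, Rational(1, 48)), Rational(-139, 11)) = Add(Rational(9, 2), Rational(-139, 11)) = Rational(-179, 22)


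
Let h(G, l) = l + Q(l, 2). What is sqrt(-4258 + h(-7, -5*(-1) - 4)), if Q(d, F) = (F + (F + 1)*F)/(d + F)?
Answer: I*sqrt(38289)/3 ≈ 65.225*I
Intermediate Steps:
Q(d, F) = (F + F*(1 + F))/(F + d) (Q(d, F) = (F + (1 + F)*F)/(F + d) = (F + F*(1 + F))/(F + d))
h(G, l) = l + 8/(2 + l) (h(G, l) = l + 2*(2 + 2)/(2 + l) = l + 2*4/(2 + l) = l + 8/(2 + l))
sqrt(-4258 + h(-7, -5*(-1) - 4)) = sqrt(-4258 + (8 + (-5*(-1) - 4)*(2 + (-5*(-1) - 4)))/(2 + (-5*(-1) - 4))) = sqrt(-4258 + (8 + (5 - 4)*(2 + (5 - 4)))/(2 + (5 - 4))) = sqrt(-4258 + (8 + 1*(2 + 1))/(2 + 1)) = sqrt(-4258 + (8 + 1*3)/3) = sqrt(-4258 + (8 + 3)/3) = sqrt(-4258 + (1/3)*11) = sqrt(-4258 + 11/3) = sqrt(-12763/3) = I*sqrt(38289)/3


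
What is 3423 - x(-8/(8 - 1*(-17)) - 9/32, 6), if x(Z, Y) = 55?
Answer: 3368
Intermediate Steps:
3423 - x(-8/(8 - 1*(-17)) - 9/32, 6) = 3423 - 1*55 = 3423 - 55 = 3368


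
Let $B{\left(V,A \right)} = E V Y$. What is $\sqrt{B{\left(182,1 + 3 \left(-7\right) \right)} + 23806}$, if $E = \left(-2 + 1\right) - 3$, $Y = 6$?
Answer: $\sqrt{19438} \approx 139.42$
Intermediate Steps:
$E = -4$ ($E = -1 - 3 = -4$)
$B{\left(V,A \right)} = - 24 V$ ($B{\left(V,A \right)} = - 4 V 6 = - 24 V$)
$\sqrt{B{\left(182,1 + 3 \left(-7\right) \right)} + 23806} = \sqrt{\left(-24\right) 182 + 23806} = \sqrt{-4368 + 23806} = \sqrt{19438}$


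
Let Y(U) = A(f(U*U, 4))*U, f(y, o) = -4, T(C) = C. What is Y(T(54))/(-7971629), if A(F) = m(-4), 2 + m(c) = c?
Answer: 324/7971629 ≈ 4.0644e-5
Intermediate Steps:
m(c) = -2 + c
A(F) = -6 (A(F) = -2 - 4 = -6)
Y(U) = -6*U
Y(T(54))/(-7971629) = -6*54/(-7971629) = -324*(-1/7971629) = 324/7971629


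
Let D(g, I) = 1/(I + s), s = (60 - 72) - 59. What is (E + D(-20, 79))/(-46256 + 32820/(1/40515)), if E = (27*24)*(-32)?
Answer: -165887/10637248352 ≈ -1.5595e-5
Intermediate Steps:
E = -20736 (E = 648*(-32) = -20736)
s = -71 (s = -12 - 59 = -71)
D(g, I) = 1/(-71 + I) (D(g, I) = 1/(I - 71) = 1/(-71 + I))
(E + D(-20, 79))/(-46256 + 32820/(1/40515)) = (-20736 + 1/(-71 + 79))/(-46256 + 32820/(1/40515)) = (-20736 + 1/8)/(-46256 + 32820/(1/40515)) = (-20736 + 1/8)/(-46256 + 32820*40515) = -165887/(8*(-46256 + 1329702300)) = -165887/8/1329656044 = -165887/8*1/1329656044 = -165887/10637248352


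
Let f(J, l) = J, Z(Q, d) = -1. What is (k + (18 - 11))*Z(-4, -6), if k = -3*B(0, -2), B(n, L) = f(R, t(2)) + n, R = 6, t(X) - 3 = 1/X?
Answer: 11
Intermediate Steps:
t(X) = 3 + 1/X
B(n, L) = 6 + n
k = -18 (k = -3*(6 + 0) = -3*6 = -18)
(k + (18 - 11))*Z(-4, -6) = (-18 + (18 - 11))*(-1) = (-18 + 7)*(-1) = -11*(-1) = 11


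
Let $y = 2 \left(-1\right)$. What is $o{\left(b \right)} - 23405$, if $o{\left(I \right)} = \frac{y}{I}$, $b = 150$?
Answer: $- \frac{1755376}{75} \approx -23405.0$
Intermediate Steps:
$y = -2$
$o{\left(I \right)} = - \frac{2}{I}$
$o{\left(b \right)} - 23405 = - \frac{2}{150} - 23405 = \left(-2\right) \frac{1}{150} - 23405 = - \frac{1}{75} - 23405 = - \frac{1755376}{75}$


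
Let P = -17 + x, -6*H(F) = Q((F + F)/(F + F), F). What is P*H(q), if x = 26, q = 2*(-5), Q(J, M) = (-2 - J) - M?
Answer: -21/2 ≈ -10.500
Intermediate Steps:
Q(J, M) = -2 - J - M
q = -10
H(F) = ½ + F/6 (H(F) = -(-2 - (F + F)/(F + F) - F)/6 = -(-2 - 2*F/(2*F) - F)/6 = -(-2 - 2*F*1/(2*F) - F)/6 = -(-2 - 1*1 - F)/6 = -(-2 - 1 - F)/6 = -(-3 - F)/6 = ½ + F/6)
P = 9 (P = -17 + 26 = 9)
P*H(q) = 9*(½ + (⅙)*(-10)) = 9*(½ - 5/3) = 9*(-7/6) = -21/2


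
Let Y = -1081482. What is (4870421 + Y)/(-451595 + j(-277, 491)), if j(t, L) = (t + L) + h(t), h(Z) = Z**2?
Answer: -3788939/374652 ≈ -10.113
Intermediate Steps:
j(t, L) = L + t + t**2 (j(t, L) = (t + L) + t**2 = (L + t) + t**2 = L + t + t**2)
(4870421 + Y)/(-451595 + j(-277, 491)) = (4870421 - 1081482)/(-451595 + (491 - 277 + (-277)**2)) = 3788939/(-451595 + (491 - 277 + 76729)) = 3788939/(-451595 + 76943) = 3788939/(-374652) = 3788939*(-1/374652) = -3788939/374652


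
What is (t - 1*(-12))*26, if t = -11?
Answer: 26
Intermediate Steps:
(t - 1*(-12))*26 = (-11 - 1*(-12))*26 = (-11 + 12)*26 = 1*26 = 26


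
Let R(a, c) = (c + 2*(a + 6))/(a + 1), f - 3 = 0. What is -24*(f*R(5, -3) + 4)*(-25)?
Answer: 8100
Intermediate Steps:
f = 3 (f = 3 + 0 = 3)
R(a, c) = (12 + c + 2*a)/(1 + a) (R(a, c) = (c + 2*(6 + a))/(1 + a) = (c + (12 + 2*a))/(1 + a) = (12 + c + 2*a)/(1 + a))
-24*(f*R(5, -3) + 4)*(-25) = -24*(3*((12 - 3 + 2*5)/(1 + 5)) + 4)*(-25) = -24*(3*((12 - 3 + 10)/6) + 4)*(-25) = -24*(3*((⅙)*19) + 4)*(-25) = -24*(3*(19/6) + 4)*(-25) = -24*(19/2 + 4)*(-25) = -24*27/2*(-25) = -324*(-25) = 8100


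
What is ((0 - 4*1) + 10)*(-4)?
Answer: -24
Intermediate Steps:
((0 - 4*1) + 10)*(-4) = ((0 - 4) + 10)*(-4) = (-4 + 10)*(-4) = 6*(-4) = -24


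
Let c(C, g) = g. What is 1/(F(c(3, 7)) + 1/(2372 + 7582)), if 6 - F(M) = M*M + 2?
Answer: -9954/447929 ≈ -0.022222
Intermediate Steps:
F(M) = 4 - M² (F(M) = 6 - (M*M + 2) = 6 - (M² + 2) = 6 - (2 + M²) = 6 + (-2 - M²) = 4 - M²)
1/(F(c(3, 7)) + 1/(2372 + 7582)) = 1/((4 - 1*7²) + 1/(2372 + 7582)) = 1/((4 - 1*49) + 1/9954) = 1/((4 - 49) + 1/9954) = 1/(-45 + 1/9954) = 1/(-447929/9954) = -9954/447929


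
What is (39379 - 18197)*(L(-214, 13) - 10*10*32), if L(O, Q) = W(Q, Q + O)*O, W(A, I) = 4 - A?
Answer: -26985868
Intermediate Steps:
L(O, Q) = O*(4 - Q) (L(O, Q) = (4 - Q)*O = O*(4 - Q))
(39379 - 18197)*(L(-214, 13) - 10*10*32) = (39379 - 18197)*(-214*(4 - 1*13) - 10*10*32) = 21182*(-214*(4 - 13) - 100*32) = 21182*(-214*(-9) - 3200) = 21182*(1926 - 3200) = 21182*(-1274) = -26985868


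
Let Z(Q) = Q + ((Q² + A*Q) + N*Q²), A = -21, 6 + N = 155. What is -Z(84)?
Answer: -1056720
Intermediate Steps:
N = 149 (N = -6 + 155 = 149)
Z(Q) = -20*Q + 150*Q² (Z(Q) = Q + ((Q² - 21*Q) + 149*Q²) = Q + (-21*Q + 150*Q²) = -20*Q + 150*Q²)
-Z(84) = -10*84*(-2 + 15*84) = -10*84*(-2 + 1260) = -10*84*1258 = -1*1056720 = -1056720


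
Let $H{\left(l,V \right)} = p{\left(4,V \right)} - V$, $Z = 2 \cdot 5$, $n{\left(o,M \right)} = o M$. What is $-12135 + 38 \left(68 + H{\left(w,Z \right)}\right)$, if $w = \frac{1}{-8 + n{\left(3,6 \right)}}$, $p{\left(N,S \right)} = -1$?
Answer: $-9969$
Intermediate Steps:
$n{\left(o,M \right)} = M o$
$Z = 10$
$w = \frac{1}{10}$ ($w = \frac{1}{-8 + 6 \cdot 3} = \frac{1}{-8 + 18} = \frac{1}{10} \approx 0.1$)
$H{\left(l,V \right)} = -1 - V$
$-12135 + 38 \left(68 + H{\left(w,Z \right)}\right) = -12135 + 38 \left(68 - 11\right) = -12135 + 38 \cdot 57 = -12135 + 2166 = -9969$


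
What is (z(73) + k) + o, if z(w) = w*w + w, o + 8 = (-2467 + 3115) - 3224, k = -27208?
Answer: -24390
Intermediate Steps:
o = -2584 (o = -8 + ((-2467 + 3115) - 3224) = -8 + (648 - 3224) = -8 - 2576 = -2584)
z(w) = w + w**2 (z(w) = w**2 + w = w + w**2)
(z(73) + k) + o = (73*(1 + 73) - 27208) - 2584 = (73*74 - 27208) - 2584 = (5402 - 27208) - 2584 = -21806 - 2584 = -24390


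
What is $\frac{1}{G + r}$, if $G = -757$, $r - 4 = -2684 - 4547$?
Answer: $- \frac{1}{7984} \approx -0.00012525$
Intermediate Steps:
$r = -7227$ ($r = 4 - 7231 = -7227$)
$\frac{1}{G + r} = \frac{1}{-757 - 7227} = \frac{1}{-7984} = - \frac{1}{7984}$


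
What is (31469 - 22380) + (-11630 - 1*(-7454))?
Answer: 4913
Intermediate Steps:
(31469 - 22380) + (-11630 - 1*(-7454)) = 9089 + (-11630 + 7454) = 9089 - 4176 = 4913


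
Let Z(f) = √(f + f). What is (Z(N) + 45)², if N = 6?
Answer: 2037 + 180*√3 ≈ 2348.8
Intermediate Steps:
Z(f) = √2*√f (Z(f) = √(2*f) = √2*√f)
(Z(N) + 45)² = (√2*√6 + 45)² = (2*√3 + 45)² = (45 + 2*√3)²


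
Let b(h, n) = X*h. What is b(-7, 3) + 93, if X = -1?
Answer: 100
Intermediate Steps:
b(h, n) = -h
b(-7, 3) + 93 = -1*(-7) + 93 = 7 + 93 = 100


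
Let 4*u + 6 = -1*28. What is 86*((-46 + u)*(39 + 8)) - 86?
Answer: -220375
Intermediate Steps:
u = -17/2 (u = -3/2 + (-1*28)/4 = -3/2 + (1/4)*(-28) = -3/2 - 7 = -17/2 ≈ -8.5000)
86*((-46 + u)*(39 + 8)) - 86 = 86*((-46 - 17/2)*(39 + 8)) - 86 = 86*(-109/2*47) - 86 = 86*(-5123/2) - 86 = -220289 - 86 = -220375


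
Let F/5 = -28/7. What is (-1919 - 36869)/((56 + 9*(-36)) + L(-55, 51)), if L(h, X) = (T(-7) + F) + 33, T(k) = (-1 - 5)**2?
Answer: 38788/219 ≈ 177.11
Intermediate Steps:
T(k) = 36 (T(k) = (-6)**2 = 36)
F = -20 (F = 5*(-28/7) = 5*(-28*1/7) = 5*(-4) = -20)
L(h, X) = 49 (L(h, X) = (36 - 20) + 33 = 16 + 33 = 49)
(-1919 - 36869)/((56 + 9*(-36)) + L(-55, 51)) = (-1919 - 36869)/((56 + 9*(-36)) + 49) = -38788/((56 - 324) + 49) = -38788/(-268 + 49) = -38788/(-219) = -38788*(-1/219) = 38788/219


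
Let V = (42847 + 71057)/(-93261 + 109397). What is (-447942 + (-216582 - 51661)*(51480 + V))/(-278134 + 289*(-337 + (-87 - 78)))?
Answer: 6964444391682/213404651 ≈ 32635.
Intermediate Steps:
V = 14238/2017 (V = 113904/16136 = 113904*(1/16136) = 14238/2017 ≈ 7.0590)
(-447942 + (-216582 - 51661)*(51480 + V))/(-278134 + 289*(-337 + (-87 - 78))) = (-447942 + (-216582 - 51661)*(51480 + 14238/2017))/(-278134 + 289*(-337 + (-87 - 78))) = (-447942 - 268243*103849398/2017)/(-278134 + 289*(-337 - 165)) = (-447942 - 27856874067714/2017)/(-278134 + 289*(-502)) = -27857777566728/(2017*(-278134 - 145078)) = -27857777566728/2017/(-423212) = -27857777566728/2017*(-1/423212) = 6964444391682/213404651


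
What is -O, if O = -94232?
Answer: 94232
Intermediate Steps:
-O = -1*(-94232) = 94232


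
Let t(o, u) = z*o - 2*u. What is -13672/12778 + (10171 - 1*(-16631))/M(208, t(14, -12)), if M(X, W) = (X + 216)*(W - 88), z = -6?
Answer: -300105325/200461264 ≈ -1.4971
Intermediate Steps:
t(o, u) = -6*o - 2*u
M(X, W) = (-88 + W)*(216 + X) (M(X, W) = (216 + X)*(-88 + W) = (-88 + W)*(216 + X))
-13672/12778 + (10171 - 1*(-16631))/M(208, t(14, -12)) = -13672/12778 + (10171 - 1*(-16631))/(-19008 - 88*208 + 216*(-6*14 - 2*(-12)) + (-6*14 - 2*(-12))*208) = -13672*1/12778 + (10171 + 16631)/(-19008 - 18304 + 216*(-84 + 24) + (-84 + 24)*208) = -6836/6389 + 26802/(-19008 - 18304 + 216*(-60) - 60*208) = -6836/6389 + 26802/(-19008 - 18304 - 12960 - 12480) = -6836/6389 + 26802/(-62752) = -6836/6389 + 26802*(-1/62752) = -6836/6389 - 13401/31376 = -300105325/200461264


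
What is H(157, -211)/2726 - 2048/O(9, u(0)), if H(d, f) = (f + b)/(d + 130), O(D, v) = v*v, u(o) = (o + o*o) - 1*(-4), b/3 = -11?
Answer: -50071290/391181 ≈ -128.00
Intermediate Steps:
b = -33 (b = 3*(-11) = -33)
u(o) = 4 + o + o² (u(o) = (o + o²) + 4 = 4 + o + o²)
O(D, v) = v²
H(d, f) = (-33 + f)/(130 + d) (H(d, f) = (f - 33)/(d + 130) = (-33 + f)/(130 + d))
H(157, -211)/2726 - 2048/O(9, u(0)) = ((-33 - 211)/(130 + 157))/2726 - 2048/(4 + 0 + 0²)² = (-244/287)*(1/2726) - 2048/(4 + 0 + 0)² = ((1/287)*(-244))*(1/2726) - 2048/(4²) = -244/287*1/2726 - 2048/16 = -122/391181 - 2048*1/16 = -122/391181 - 128 = -50071290/391181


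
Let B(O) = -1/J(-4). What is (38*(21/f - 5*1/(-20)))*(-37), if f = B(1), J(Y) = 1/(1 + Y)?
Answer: -20387/2 ≈ -10194.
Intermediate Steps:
B(O) = 3 (B(O) = -1/(1/(1 - 4)) = -1/(1/(-3)) = -1/(-⅓) = -1*(-3) = 3)
f = 3
(38*(21/f - 5*1/(-20)))*(-37) = (38*(21/3 - 5*1/(-20)))*(-37) = (38*(21*(⅓) - 5*(-1/20)))*(-37) = (38*(7 + ¼))*(-37) = (38*(29/4))*(-37) = (551/2)*(-37) = -20387/2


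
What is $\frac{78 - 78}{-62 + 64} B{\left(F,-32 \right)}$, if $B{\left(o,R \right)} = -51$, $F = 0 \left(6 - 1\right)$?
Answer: $0$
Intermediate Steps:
$F = 0$ ($F = 0 \cdot 5 = 0$)
$\frac{78 - 78}{-62 + 64} B{\left(F,-32 \right)} = \frac{78 - 78}{-62 + 64} \left(-51\right) = \frac{0}{2} \left(-51\right) = 0 \cdot \frac{1}{2} \left(-51\right) = 0 \left(-51\right) = 0$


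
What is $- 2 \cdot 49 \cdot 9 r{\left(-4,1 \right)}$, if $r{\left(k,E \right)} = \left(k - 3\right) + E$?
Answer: $5292$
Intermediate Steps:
$r{\left(k,E \right)} = -3 + E + k$ ($r{\left(k,E \right)} = \left(-3 + k\right) + E = -3 + E + k$)
$- 2 \cdot 49 \cdot 9 r{\left(-4,1 \right)} = - 2 \cdot 49 \cdot 9 \left(-3 + 1 - 4\right) = - 2 \cdot 441 \left(-6\right) = \left(-2\right) \left(-2646\right) = 5292$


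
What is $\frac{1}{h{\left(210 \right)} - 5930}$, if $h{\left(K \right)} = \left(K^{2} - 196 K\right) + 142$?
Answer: $- \frac{1}{2848} \approx -0.00035112$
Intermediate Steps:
$h{\left(K \right)} = 142 + K^{2} - 196 K$
$\frac{1}{h{\left(210 \right)} - 5930} = \frac{1}{\left(142 + 210^{2} - 41160\right) - 5930} = \frac{1}{\left(142 + 44100 - 41160\right) - 5930} = \frac{1}{3082 - 5930} = \frac{1}{-2848} = - \frac{1}{2848}$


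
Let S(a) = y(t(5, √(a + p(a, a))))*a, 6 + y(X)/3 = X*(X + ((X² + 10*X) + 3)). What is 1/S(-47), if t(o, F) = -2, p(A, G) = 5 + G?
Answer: -1/3384 ≈ -0.00029551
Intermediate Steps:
y(X) = -18 + 3*X*(3 + X² + 11*X) (y(X) = -18 + 3*(X*(X + ((X² + 10*X) + 3))) = -18 + 3*(X*(X + (3 + X² + 10*X))) = -18 + 3*(X*(3 + X² + 11*X)) = -18 + 3*X*(3 + X² + 11*X))
S(a) = 72*a (S(a) = (-18 + 3*(-2)³ + 9*(-2) + 33*(-2)²)*a = (-18 + 3*(-8) - 18 + 33*4)*a = (-18 - 24 - 18 + 132)*a = 72*a)
1/S(-47) = 1/(72*(-47)) = 1/(-3384) = -1/3384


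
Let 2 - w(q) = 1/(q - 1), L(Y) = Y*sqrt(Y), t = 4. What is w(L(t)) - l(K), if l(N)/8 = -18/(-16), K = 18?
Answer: -50/7 ≈ -7.1429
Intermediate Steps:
L(Y) = Y**(3/2)
l(N) = 9 (l(N) = 8*(-18/(-16)) = 8*(-18*(-1/16)) = 8*(9/8) = 9)
w(q) = 2 - 1/(-1 + q) (w(q) = 2 - 1/(q - 1) = 2 - 1/(-1 + q))
w(L(t)) - l(K) = (-3 + 2*4**(3/2))/(-1 + 4**(3/2)) - 1*9 = (-3 + 2*8)/(-1 + 8) - 9 = (-3 + 16)/7 - 9 = (1/7)*13 - 9 = 13/7 - 9 = -50/7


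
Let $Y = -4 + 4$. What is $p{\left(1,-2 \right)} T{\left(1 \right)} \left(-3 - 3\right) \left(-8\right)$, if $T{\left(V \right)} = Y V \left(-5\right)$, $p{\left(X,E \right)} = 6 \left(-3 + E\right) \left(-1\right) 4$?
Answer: $0$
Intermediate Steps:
$Y = 0$
$p{\left(X,E \right)} = 72 - 24 E$ ($p{\left(X,E \right)} = \left(-18 + 6 E\right) \left(-1\right) 4 = \left(18 - 6 E\right) 4 = 72 - 24 E$)
$T{\left(V \right)} = 0$ ($T{\left(V \right)} = 0 V \left(-5\right) = 0 \left(-5\right) = 0$)
$p{\left(1,-2 \right)} T{\left(1 \right)} \left(-3 - 3\right) \left(-8\right) = \left(72 - -48\right) 0 \left(-3 - 3\right) \left(-8\right) = \left(72 + 48\right) 0 \left(-6\right) \left(-8\right) = 120 \cdot 0 \left(-8\right) = 0 \left(-8\right) = 0$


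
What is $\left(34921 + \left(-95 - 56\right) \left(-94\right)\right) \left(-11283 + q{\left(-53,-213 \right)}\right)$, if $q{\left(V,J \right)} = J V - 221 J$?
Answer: $2312285085$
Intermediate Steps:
$q{\left(V,J \right)} = - 221 J + J V$
$\left(34921 + \left(-95 - 56\right) \left(-94\right)\right) \left(-11283 + q{\left(-53,-213 \right)}\right) = \left(34921 + \left(-95 - 56\right) \left(-94\right)\right) \left(-11283 - 213 \left(-221 - 53\right)\right) = \left(34921 - -14194\right) \left(-11283 - -58362\right) = \left(34921 + 14194\right) \left(-11283 + 58362\right) = 49115 \cdot 47079 = 2312285085$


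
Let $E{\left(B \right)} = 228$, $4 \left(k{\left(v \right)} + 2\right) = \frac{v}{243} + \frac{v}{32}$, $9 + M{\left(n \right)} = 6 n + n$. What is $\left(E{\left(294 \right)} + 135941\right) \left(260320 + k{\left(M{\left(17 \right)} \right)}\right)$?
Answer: $\frac{551277563127709}{15552} \approx 3.5447 \cdot 10^{10}$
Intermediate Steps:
$M{\left(n \right)} = -9 + 7 n$ ($M{\left(n \right)} = -9 + \left(6 n + n\right) = -9 + 7 n$)
$k{\left(v \right)} = -2 + \frac{275 v}{31104}$ ($k{\left(v \right)} = -2 + \frac{\frac{v}{243} + \frac{v}{32}}{4} = -2 + \frac{\frac{275}{7776} v}{4} = -2 + \frac{275 v}{31104}$)
$\left(E{\left(294 \right)} + 135941\right) \left(260320 + k{\left(M{\left(17 \right)} \right)}\right) = \left(228 + 135941\right) \left(260320 - \left(2 - \frac{275 \left(-9 + 7 \cdot 17\right)}{31104}\right)\right) = 136169 \left(260320 - \left(2 - \frac{275 \left(-9 + 119\right)}{31104}\right)\right) = 136169 \left(260320 + \left(-2 + \frac{275}{31104} \cdot 110\right)\right) = 136169 \left(260320 + \left(-2 + \frac{15125}{15552}\right)\right) = 136169 \left(260320 - \frac{15979}{15552}\right) = 136169 \cdot \frac{4048480661}{15552} = \frac{551277563127709}{15552}$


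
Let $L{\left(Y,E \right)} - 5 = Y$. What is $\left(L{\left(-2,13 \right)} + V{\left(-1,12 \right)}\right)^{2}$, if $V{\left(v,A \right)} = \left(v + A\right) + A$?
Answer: $676$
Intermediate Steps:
$L{\left(Y,E \right)} = 5 + Y$
$V{\left(v,A \right)} = v + 2 A$ ($V{\left(v,A \right)} = \left(A + v\right) + A = v + 2 A$)
$\left(L{\left(-2,13 \right)} + V{\left(-1,12 \right)}\right)^{2} = \left(\left(5 - 2\right) + \left(-1 + 2 \cdot 12\right)\right)^{2} = \left(3 + \left(-1 + 24\right)\right)^{2} = \left(3 + 23\right)^{2} = 26^{2} = 676$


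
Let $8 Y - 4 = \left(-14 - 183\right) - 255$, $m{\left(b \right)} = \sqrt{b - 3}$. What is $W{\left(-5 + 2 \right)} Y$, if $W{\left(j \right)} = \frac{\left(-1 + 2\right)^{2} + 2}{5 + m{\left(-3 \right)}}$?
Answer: $- \frac{840}{31} + \frac{168 i \sqrt{6}}{31} \approx -27.097 + 13.275 i$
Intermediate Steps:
$m{\left(b \right)} = \sqrt{-3 + b}$
$Y = -56$ ($Y = \frac{1}{2} + \frac{\left(-14 - 183\right) - 255}{8} = \frac{1}{2} + \frac{-197 - 255}{8} = \frac{1}{2} + \frac{1}{8} \left(-452\right) = \frac{1}{2} - \frac{113}{2} = -56$)
$W{\left(j \right)} = \frac{3}{5 + i \sqrt{6}}$ ($W{\left(j \right)} = \frac{\left(-1 + 2\right)^{2} + 2}{5 + \sqrt{-3 - 3}} = \frac{1^{2} + 2}{5 + \sqrt{-6}} = \frac{1 + 2}{5 + i \sqrt{6}} = \frac{3}{5 + i \sqrt{6}}$)
$W{\left(-5 + 2 \right)} Y = \left(\frac{15}{31} - \frac{3 i \sqrt{6}}{31}\right) \left(-56\right) = - \frac{840}{31} + \frac{168 i \sqrt{6}}{31}$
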